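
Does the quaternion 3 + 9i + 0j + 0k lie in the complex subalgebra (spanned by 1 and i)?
Yes. The quaternion 3 + 9i has j- and k-coefficients y = z = 0, so it lies in the complex subalgebra spanned by 1 and i.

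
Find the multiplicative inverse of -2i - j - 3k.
0.1429i + 0.0714j + 0.2143k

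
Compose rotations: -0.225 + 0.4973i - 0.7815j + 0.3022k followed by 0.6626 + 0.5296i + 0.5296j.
0.0014 + 0.3704i - 0.797j - 0.477k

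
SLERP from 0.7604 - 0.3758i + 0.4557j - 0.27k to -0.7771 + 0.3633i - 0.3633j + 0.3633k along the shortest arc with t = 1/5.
0.7648 - 0.3738i + 0.4378j - 0.2891k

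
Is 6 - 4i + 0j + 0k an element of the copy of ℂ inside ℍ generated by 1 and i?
Yes. The quaternion 6 - 4i has j- and k-coefficients y = z = 0, so it lies in the complex subalgebra spanned by 1 and i.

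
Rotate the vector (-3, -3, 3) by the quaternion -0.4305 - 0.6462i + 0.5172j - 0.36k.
(2.378, -1.428, -4.394)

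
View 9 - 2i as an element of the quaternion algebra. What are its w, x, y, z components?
9 - 2i + 0j + 0k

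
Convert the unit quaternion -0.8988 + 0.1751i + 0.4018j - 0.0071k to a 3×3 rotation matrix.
[[0.677, 0.1279, -0.7248], [0.1535, 0.9386, 0.3091], [0.7198, -0.3205, 0.6158]]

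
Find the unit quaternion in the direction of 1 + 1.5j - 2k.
0.3714 + 0.5571j - 0.7428k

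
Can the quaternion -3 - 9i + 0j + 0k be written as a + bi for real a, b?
Yes. The quaternion -3 - 9i has j- and k-coefficients y = z = 0, so it lies in the complex subalgebra spanned by 1 and i.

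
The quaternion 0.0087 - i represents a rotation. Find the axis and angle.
axis = (-1, 0, 0), θ = 179°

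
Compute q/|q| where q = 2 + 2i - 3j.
0.4851 + 0.4851i - 0.7276j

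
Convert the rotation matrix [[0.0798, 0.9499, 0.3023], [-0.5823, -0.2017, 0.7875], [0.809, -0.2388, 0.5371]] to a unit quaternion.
0.5948 - 0.4314i - 0.213j - 0.644k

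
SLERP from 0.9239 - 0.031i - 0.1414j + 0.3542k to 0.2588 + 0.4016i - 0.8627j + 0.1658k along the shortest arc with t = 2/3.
0.5755 + 0.2926i - 0.7139j + 0.2713k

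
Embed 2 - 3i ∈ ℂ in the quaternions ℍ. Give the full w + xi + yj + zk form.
2 - 3i + 0j + 0k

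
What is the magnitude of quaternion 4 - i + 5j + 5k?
√67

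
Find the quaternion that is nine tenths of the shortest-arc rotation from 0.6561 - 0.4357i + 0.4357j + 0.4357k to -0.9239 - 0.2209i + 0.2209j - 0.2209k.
0.9412 + 0.1538i - 0.1538j + 0.2585k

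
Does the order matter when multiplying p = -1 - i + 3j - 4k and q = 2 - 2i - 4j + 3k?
Yes: pq = 20 - 7i + 21j - k ≠ 20 + 7i - j - 21k = qp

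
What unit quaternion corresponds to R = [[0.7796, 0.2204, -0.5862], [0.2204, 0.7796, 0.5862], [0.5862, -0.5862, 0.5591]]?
0.8829 - 0.332i - 0.332j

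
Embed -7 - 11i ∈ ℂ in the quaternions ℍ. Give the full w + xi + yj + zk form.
-7 - 11i + 0j + 0k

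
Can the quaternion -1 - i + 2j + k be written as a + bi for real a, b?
No. The quaternion -1 - i + 2j + k has j-coefficient y = 2 and k-coefficient z = 1, not both zero, so it does not lie in the complex subalgebra spanned by 1 and i.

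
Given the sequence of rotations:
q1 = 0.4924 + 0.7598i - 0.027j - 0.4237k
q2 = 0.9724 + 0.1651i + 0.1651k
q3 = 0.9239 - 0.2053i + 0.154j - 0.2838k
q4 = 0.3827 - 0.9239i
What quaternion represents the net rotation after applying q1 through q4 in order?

q2 · q1 = 0.4233 + 0.8246i + 0.1691j - 0.3352k
q3 · q2 · q1 = 0.4392 + 0.6713i - 0.0814j - 0.5915k
q4 · q3 · q2 · q1 = 0.7883 - 0.1489i - 0.5776j - 0.1512k
0.7883 - 0.1489i - 0.5776j - 0.1512k


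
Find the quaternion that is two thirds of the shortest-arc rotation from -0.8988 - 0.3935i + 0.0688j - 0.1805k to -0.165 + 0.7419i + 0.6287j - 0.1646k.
-0.2928 - 0.815i - 0.4973j + 0.0521k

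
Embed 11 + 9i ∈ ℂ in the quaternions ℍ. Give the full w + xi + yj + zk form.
11 + 9i + 0j + 0k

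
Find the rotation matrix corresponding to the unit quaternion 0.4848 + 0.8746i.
[[1, 0, 0], [0, -0.5299, -0.848], [0, 0.848, -0.5299]]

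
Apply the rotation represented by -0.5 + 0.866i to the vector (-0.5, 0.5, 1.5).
(-0.5, 1.049, -1.183)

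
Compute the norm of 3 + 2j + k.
√14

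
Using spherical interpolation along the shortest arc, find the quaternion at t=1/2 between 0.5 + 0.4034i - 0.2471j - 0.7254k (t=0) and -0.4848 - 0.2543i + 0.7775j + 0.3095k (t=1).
0.5247 + 0.3504i - 0.5459j - 0.5514k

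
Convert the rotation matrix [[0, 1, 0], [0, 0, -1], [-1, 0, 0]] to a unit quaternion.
-0.5 - 0.5i - 0.5j + 0.5k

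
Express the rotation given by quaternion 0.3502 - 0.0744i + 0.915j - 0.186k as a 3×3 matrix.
[[-0.7436, -0.0059, 0.6685], [-0.2664, 0.9197, -0.2883], [-0.6132, -0.3925, -0.6855]]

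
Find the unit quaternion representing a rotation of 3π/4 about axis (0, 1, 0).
0.3827 + 0.9239j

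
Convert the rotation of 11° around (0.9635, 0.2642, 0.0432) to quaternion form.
0.9954 + 0.0923i + 0.0253j + 0.0041k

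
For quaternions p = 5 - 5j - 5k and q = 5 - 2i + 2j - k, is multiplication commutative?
No: pq = 30 + 5i - 5j - 40k ≠ 30 - 25i - 25j - 20k = qp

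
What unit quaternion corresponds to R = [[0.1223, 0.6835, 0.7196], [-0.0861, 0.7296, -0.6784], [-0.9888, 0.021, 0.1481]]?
0.7071 + 0.2473i + 0.604j - 0.2721k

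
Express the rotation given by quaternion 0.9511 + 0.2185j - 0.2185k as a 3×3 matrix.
[[0.809, 0.4156, 0.4156], [-0.4156, 0.9045, -0.0955], [-0.4156, -0.0955, 0.9045]]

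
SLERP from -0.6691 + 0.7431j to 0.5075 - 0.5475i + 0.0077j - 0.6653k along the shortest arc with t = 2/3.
-0.6768 + 0.4248i + 0.3084j + 0.5162k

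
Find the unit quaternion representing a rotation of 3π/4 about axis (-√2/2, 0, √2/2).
0.3827 - 0.6533i + 0.6533k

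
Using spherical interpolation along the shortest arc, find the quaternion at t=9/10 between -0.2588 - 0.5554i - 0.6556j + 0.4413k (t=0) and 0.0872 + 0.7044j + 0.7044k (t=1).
-0.1208 - 0.0785i - 0.7729j - 0.6179k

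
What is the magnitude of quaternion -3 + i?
√10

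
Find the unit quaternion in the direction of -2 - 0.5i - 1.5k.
-0.7845 - 0.1961i - 0.5883k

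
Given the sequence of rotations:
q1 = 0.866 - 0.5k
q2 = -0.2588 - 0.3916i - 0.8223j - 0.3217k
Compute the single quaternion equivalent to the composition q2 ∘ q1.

q2 · q1 = -0.385 + 0.072i - 0.9079j - 0.1492k
-0.385 + 0.072i - 0.9079j - 0.1492k


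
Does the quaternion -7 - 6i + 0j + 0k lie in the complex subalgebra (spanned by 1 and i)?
Yes. The quaternion -7 - 6i has j- and k-coefficients y = z = 0, so it lies in the complex subalgebra spanned by 1 and i.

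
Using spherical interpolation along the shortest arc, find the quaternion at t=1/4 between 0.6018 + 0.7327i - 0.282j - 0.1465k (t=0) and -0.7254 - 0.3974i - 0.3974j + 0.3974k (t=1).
0.6782 + 0.69i - 0.1119j - 0.2268k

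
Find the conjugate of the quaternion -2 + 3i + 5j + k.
-2 - 3i - 5j - k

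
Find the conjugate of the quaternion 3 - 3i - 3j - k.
3 + 3i + 3j + k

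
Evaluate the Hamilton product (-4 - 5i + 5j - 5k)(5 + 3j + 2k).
-25 + 23j - 48k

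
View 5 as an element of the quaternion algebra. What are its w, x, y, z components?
5 + 0i + 0j + 0k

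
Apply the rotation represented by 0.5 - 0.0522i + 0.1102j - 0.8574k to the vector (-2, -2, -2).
(-1.102, 2.963, -1.417)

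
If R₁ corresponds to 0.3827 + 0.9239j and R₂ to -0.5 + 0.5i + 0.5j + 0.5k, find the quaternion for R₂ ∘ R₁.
-0.6533 - 0.2706i - 0.2706j + 0.6533k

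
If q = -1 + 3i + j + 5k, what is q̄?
-1 - 3i - j - 5k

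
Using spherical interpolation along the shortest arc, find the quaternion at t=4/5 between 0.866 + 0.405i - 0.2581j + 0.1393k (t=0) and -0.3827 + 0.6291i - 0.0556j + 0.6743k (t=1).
-0.0985 + 0.7163i - 0.1307j + 0.6784k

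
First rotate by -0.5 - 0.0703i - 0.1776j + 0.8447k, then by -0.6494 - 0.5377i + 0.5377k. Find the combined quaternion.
-0.1673 + 0.41i + 0.5317j - 0.7219k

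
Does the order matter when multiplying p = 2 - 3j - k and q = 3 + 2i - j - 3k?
Yes: pq = 12i - 13j - 3k ≠ -4i - 9j - 15k = qp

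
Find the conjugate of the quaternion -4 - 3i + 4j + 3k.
-4 + 3i - 4j - 3k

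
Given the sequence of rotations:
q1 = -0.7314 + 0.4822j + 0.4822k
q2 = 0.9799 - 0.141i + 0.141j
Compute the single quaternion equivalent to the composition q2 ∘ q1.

q2 · q1 = -0.7847 + 0.1711i + 0.4374j + 0.4045k
-0.7847 + 0.1711i + 0.4374j + 0.4045k


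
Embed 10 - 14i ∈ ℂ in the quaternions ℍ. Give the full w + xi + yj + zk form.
10 - 14i + 0j + 0k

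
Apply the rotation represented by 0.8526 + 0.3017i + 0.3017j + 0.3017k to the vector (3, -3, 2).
(4.298, -0.483, -1.815)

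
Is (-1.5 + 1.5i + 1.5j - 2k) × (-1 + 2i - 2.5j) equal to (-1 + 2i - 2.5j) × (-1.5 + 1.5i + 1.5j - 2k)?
No: pq = 2.25 - 9.5i - 1.75j - 4.75k ≠ 2.25 + 0.5i + 6.25j + 8.75k = qp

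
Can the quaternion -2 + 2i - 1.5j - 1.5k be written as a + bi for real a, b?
No. The quaternion -2 + 2i - 1.5j - 1.5k has j-coefficient y = -1.5 and k-coefficient z = -1.5, not both zero, so it does not lie in the complex subalgebra spanned by 1 and i.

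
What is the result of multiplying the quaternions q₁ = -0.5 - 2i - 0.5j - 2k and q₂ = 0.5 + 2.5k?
4.75 - 2.25i + 4.75j - 2.25k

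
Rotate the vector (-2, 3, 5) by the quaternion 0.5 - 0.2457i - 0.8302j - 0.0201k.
(-2.059, 3.255, -4.813)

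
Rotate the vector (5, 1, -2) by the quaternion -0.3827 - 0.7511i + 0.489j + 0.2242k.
(2.965, -4.048, 2.195)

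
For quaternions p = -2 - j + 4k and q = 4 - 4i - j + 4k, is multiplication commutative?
No: pq = -25 + 8i - 18j + 4k ≠ -25 + 8i + 14j + 12k = qp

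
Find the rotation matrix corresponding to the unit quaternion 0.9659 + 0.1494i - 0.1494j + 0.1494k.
[[0.9107, -0.3333, -0.244], [0.244, 0.9107, -0.3333], [0.3333, 0.244, 0.9107]]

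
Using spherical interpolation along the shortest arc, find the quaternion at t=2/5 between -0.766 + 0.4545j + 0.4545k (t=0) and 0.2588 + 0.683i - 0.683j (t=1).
-0.6398 - 0.3198i + 0.6275j + 0.3077k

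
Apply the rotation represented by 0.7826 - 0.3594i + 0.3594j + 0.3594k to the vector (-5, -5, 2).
(2.296, -2.296, 6.592)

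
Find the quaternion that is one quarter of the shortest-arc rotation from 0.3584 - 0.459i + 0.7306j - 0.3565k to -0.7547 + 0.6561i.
0.5077 - 0.5601i + 0.5883j - 0.2871k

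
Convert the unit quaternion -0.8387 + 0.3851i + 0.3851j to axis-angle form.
axis = (√2/2, √2/2, 0), θ = 294°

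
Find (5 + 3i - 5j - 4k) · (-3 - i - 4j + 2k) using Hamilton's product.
-24 - 40i - 7j + 5k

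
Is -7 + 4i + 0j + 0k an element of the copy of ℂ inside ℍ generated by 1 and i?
Yes. The quaternion -7 + 4i has j- and k-coefficients y = z = 0, so it lies in the complex subalgebra spanned by 1 and i.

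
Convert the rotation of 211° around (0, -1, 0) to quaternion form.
-0.2672 - 0.9636j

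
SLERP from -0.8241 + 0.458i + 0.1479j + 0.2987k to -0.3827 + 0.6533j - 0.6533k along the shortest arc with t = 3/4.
-0.6128 + 0.1556i + 0.6184j - 0.4667k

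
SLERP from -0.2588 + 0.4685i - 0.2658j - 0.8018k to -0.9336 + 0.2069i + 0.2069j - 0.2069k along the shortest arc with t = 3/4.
-0.8491 + 0.3137i + 0.0895j - 0.4154k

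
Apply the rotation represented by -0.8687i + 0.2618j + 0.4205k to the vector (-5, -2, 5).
(-5.29, 5.101, -0.019)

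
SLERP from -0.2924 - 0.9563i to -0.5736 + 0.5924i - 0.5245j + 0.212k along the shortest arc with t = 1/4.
-0.0648 - 0.9822i + 0.1636j - 0.0661k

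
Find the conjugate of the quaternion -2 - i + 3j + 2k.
-2 + i - 3j - 2k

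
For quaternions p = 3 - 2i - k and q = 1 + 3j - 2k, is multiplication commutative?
No: pq = 1 + i + 5j - 13k ≠ 1 - 5i + 13j - k = qp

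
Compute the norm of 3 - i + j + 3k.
√20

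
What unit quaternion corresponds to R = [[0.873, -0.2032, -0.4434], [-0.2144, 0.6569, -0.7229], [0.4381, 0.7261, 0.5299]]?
0.8746 + 0.4142i - 0.252j - 0.0032k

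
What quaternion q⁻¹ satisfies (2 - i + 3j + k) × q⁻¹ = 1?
0.1333 + 0.0667i - 0.2j - 0.0667k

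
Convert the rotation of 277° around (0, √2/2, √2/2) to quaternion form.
-0.749 + 0.4685j + 0.4685k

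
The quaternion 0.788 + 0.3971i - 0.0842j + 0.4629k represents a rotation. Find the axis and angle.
axis = (0.645, -0.1368, 0.7519), θ = 76°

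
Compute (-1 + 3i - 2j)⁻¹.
-0.0714 - 0.2143i + 0.1429j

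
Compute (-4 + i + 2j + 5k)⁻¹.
-0.087 - 0.0217i - 0.0435j - 0.1087k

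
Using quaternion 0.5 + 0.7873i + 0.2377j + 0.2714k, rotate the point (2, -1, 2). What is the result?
(2.707, 0.362, -1.242)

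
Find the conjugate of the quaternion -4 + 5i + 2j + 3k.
-4 - 5i - 2j - 3k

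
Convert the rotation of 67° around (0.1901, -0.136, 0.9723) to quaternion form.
0.8339 + 0.1049i - 0.0751j + 0.5366k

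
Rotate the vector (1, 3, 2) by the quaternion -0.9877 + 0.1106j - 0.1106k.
(-0.141, 3.096, 2.096)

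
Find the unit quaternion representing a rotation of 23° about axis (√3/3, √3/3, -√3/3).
0.9799 + 0.1151i + 0.1151j - 0.1151k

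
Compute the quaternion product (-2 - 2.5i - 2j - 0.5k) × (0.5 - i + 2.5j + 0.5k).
1.75 + i - 4.25j - 9.5k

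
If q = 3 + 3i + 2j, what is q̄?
3 - 3i - 2j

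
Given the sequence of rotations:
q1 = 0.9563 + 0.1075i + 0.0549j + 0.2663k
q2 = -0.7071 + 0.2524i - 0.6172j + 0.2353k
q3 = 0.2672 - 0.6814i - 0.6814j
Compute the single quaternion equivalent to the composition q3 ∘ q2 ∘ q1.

q2 · q1 = -0.7321 - 0.0119i - 0.671j + 0.1169k
q3 · q2 · q1 = -0.6609 + 0.416i + 0.3992j + 0.4803k
-0.6609 + 0.416i + 0.3992j + 0.4803k


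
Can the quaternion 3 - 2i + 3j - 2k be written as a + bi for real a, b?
No. The quaternion 3 - 2i + 3j - 2k has j-coefficient y = 3 and k-coefficient z = -2, not both zero, so it does not lie in the complex subalgebra spanned by 1 and i.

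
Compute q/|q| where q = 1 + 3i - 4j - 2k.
0.1826 + 0.5477i - 0.7303j - 0.3651k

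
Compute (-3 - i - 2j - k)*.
-3 + i + 2j + k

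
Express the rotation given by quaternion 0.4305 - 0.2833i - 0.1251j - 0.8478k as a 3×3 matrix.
[[-0.4688, 0.8008, 0.3727], [-0.6591, -0.598, 0.456], [0.5881, -0.0318, 0.8082]]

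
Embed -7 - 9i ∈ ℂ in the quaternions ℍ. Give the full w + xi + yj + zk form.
-7 - 9i + 0j + 0k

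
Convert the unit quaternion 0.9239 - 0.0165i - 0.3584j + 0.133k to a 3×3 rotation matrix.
[[0.7077, -0.2339, -0.6666], [0.2576, 0.9641, -0.0648], [0.6579, -0.1258, 0.7426]]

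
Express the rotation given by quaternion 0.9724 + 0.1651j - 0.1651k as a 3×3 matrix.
[[0.891, 0.3211, 0.3211], [-0.3211, 0.9455, -0.0545], [-0.3211, -0.0545, 0.9455]]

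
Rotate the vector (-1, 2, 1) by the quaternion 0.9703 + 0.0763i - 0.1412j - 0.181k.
(-0.537, 2.122, 1.1)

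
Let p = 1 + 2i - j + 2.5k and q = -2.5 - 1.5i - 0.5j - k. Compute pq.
2.5 - 4.25i + 0.25j - 9.75k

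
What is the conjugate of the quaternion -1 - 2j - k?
-1 + 2j + k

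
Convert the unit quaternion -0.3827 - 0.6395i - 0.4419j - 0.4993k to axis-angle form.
axis = (-0.6922, -0.4783, -0.5404), θ = 5π/4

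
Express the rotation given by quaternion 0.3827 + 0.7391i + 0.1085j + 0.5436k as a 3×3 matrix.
[[0.3855, -0.2557, 0.8866], [0.5765, -0.6835, -0.4477], [0.7205, 0.6837, -0.1161]]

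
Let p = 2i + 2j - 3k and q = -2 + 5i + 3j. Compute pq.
-16 + 5i - 19j + 2k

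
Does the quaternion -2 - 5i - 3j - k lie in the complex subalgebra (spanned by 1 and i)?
No. The quaternion -2 - 5i - 3j - k has j-coefficient y = -3 and k-coefficient z = -1, not both zero, so it does not lie in the complex subalgebra spanned by 1 and i.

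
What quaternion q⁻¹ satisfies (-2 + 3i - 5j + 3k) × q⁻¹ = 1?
-0.0426 - 0.0638i + 0.1064j - 0.0638k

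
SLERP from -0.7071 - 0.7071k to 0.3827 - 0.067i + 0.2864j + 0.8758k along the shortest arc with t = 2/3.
-0.5043 + 0.0456i - 0.195j - 0.84k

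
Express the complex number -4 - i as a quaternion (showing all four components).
-4 - i + 0j + 0k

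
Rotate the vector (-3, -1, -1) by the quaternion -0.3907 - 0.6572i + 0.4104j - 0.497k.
(0.088, 1.733, -2.827)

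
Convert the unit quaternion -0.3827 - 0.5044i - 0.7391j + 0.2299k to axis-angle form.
axis = (-0.546, -0.8, 0.2488), θ = 5π/4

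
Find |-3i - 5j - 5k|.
√59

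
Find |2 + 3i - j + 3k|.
√23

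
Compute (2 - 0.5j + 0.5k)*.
2 + 0.5j - 0.5k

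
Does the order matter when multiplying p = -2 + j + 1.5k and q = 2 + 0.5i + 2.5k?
Yes: pq = -7.75 + 1.5i + 2.75j - 2.5k ≠ -7.75 - 3.5i + 1.25j - 1.5k = qp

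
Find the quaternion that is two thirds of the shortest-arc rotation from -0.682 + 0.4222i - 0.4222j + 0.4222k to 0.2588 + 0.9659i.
-0.0953 + 0.9596i - 0.1871j + 0.1871k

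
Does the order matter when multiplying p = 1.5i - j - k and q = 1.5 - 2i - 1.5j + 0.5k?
Yes: pq = 2 + 0.25i - 0.25j - 5.75k ≠ 2 + 4.25i - 2.75j + 2.75k = qp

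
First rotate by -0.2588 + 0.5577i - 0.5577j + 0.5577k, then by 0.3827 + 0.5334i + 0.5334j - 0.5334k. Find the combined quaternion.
0.1984 + 0.0754i - 0.9464j - 0.2435k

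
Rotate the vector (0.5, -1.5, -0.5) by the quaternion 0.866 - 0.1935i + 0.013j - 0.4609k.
(-1.003, -1.314, 0.136)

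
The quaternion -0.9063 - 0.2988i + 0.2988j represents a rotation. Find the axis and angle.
axis = (-√2/2, √2/2, 0), θ = 310°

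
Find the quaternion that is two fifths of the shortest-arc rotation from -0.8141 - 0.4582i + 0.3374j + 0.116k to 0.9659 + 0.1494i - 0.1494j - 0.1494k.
-0.8918 - 0.3407i + 0.267j + 0.1319k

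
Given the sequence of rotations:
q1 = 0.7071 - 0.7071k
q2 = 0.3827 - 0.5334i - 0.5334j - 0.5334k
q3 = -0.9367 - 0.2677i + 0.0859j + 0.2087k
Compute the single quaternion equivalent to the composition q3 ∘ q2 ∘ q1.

q2 · q1 = -0.1066 - 0.7543j - 0.6478k
q3 · q2 · q1 = 0.2998 + 0.1303i + 0.524j + 0.7865k
0.2998 + 0.1303i + 0.524j + 0.7865k


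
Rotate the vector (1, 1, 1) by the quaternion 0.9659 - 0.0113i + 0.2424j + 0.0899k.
(1.153, 1.217, 0.434)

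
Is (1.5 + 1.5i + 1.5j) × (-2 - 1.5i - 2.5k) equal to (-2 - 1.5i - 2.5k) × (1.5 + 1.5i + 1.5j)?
No: pq = -0.75 - 9i + 0.75j - 1.5k ≠ -0.75 - 1.5i - 6.75j - 6k = qp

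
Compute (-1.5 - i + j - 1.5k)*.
-1.5 + i - j + 1.5k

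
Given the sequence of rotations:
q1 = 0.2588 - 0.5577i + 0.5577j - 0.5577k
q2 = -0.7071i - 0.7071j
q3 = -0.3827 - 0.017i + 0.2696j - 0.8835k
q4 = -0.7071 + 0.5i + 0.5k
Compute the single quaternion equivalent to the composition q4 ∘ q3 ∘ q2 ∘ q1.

q2 · q1 = 0.2114i - 0.5773j - 0.7887k
q3 · q2 · q1 = -0.5376 - 0.8036i + 0.0208j + 0.2547k
q4 · q3 · q2 · q1 = 0.6546 + 0.289i - 0.5439j - 0.4385k
0.6546 + 0.289i - 0.5439j - 0.4385k


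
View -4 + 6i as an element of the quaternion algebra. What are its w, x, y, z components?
-4 + 6i + 0j + 0k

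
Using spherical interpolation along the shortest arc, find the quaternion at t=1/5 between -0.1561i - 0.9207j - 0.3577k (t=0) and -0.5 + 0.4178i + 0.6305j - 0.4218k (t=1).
0.1203 - 0.2346i - 0.9424j - 0.2057k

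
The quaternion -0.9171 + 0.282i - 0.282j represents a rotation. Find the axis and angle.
axis = (√2/2, -√2/2, 0), θ = 313°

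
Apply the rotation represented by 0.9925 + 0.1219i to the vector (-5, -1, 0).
(-5, -0.97, -0.242)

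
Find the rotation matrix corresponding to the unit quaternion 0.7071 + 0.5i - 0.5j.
[[0.5, -0.5, -0.7071], [-0.5, 0.5, -0.7071], [0.7071, 0.7071, 0]]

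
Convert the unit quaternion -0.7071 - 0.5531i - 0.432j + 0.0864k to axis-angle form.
axis = (-0.7822, -0.6109, 0.1222), θ = 3π/2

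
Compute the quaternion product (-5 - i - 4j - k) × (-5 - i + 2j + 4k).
36 - 4i + 15j - 21k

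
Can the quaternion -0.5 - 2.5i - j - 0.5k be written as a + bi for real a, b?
No. The quaternion -0.5 - 2.5i - j - 0.5k has j-coefficient y = -1 and k-coefficient z = -0.5, not both zero, so it does not lie in the complex subalgebra spanned by 1 and i.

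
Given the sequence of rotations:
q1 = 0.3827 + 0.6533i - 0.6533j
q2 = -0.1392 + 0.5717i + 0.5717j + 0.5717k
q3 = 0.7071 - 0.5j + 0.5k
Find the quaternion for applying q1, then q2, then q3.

q2 · q1 = -0.0533 + 0.5013i + 0.6832j - 0.5282k
q3 · q2 · q1 = 0.568 + 0.277i + 0.7604j - 0.1495k
0.568 + 0.277i + 0.7604j - 0.1495k


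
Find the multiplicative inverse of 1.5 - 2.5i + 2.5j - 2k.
0.08 + 0.1333i - 0.1333j + 0.1067k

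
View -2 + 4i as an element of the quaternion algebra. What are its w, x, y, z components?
-2 + 4i + 0j + 0k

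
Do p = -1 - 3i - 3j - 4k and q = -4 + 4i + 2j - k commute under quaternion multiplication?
No: pq = 18 + 19i - 9j + 23k ≠ 18 - 3i + 29j + 11k = qp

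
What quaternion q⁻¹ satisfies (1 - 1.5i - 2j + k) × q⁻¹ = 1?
0.1212 + 0.1818i + 0.2424j - 0.1212k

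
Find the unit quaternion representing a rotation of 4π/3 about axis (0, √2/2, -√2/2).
-0.5 + 0.6124j - 0.6124k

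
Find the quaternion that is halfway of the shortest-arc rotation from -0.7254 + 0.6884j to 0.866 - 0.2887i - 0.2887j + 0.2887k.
-0.8325 + 0.151i + 0.5112j - 0.151k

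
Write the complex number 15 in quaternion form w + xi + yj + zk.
15 + 0i + 0j + 0k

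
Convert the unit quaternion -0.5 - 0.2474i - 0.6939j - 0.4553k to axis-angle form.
axis = (-0.2857, -0.8012, -0.5257), θ = 4π/3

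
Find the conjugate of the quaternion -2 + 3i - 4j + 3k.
-2 - 3i + 4j - 3k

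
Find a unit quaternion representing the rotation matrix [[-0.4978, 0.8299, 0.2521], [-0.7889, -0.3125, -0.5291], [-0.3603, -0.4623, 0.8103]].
-0.5 - 0.0334i - 0.3062j + 0.8094k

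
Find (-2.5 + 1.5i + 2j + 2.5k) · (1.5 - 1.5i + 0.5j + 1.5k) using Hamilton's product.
-6.25 + 7.75i - 4.25j + 3.75k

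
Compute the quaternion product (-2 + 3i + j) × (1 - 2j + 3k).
6i - 4j - 12k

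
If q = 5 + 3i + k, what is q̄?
5 - 3i - k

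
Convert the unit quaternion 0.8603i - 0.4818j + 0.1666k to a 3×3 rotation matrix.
[[0.4802, -0.829, 0.2867], [-0.829, -0.5357, -0.1605], [0.2867, -0.1605, -0.9445]]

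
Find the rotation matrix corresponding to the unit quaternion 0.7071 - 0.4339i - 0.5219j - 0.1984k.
[[0.3765, 0.7335, -0.5659], [0.1723, 0.5447, 0.8207], [0.9102, -0.4065, 0.0787]]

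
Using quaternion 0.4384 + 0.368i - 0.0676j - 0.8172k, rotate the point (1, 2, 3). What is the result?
(-0.993, -2.616, 2.484)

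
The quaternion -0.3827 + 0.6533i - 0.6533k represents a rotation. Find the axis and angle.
axis = (√2/2, 0, -√2/2), θ = 5π/4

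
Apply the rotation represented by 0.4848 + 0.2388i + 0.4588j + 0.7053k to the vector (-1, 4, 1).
(-0.661, -0.923, 4.088)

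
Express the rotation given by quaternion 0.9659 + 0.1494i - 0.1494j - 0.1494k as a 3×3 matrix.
[[0.9107, 0.244, -0.3333], [-0.3333, 0.9107, -0.244], [0.244, 0.3333, 0.9107]]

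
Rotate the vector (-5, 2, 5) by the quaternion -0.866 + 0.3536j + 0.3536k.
(-4.337, 5.812, 1.188)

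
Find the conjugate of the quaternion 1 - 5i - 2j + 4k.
1 + 5i + 2j - 4k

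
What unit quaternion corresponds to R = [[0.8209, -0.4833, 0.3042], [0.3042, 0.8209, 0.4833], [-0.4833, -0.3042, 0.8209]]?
0.9304 - 0.2116i + 0.2116j + 0.2116k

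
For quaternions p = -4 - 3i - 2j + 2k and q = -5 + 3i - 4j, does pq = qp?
No: pq = 21 + 11i + 32j + 8k ≠ 21 - 5i + 20j - 28k = qp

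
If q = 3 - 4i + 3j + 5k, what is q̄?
3 + 4i - 3j - 5k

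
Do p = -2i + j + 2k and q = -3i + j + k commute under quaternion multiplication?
No: pq = -9 - i - 4j + k ≠ -9 + i + 4j - k = qp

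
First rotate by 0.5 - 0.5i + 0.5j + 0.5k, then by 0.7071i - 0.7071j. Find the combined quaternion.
0.7071 - 0.7071j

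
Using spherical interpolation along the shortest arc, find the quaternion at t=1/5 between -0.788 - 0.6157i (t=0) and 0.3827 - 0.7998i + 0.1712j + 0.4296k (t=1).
-0.6104 - 0.7817i + 0.0475j + 0.1192k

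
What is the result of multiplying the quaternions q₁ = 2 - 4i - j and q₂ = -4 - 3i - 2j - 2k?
-22 + 12i - 8j + k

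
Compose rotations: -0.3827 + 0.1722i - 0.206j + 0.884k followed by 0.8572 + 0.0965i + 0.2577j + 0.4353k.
-0.6764 + 0.4282i - 0.2856j + 0.5269k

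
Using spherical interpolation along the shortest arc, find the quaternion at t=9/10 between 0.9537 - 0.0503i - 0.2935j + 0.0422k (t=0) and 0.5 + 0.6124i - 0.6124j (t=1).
0.5714 + 0.5603i - 0.5997j + 0.0048k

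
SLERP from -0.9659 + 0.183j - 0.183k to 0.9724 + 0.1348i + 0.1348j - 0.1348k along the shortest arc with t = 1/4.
-0.9884 - 0.0349i + 0.1046j - 0.1046k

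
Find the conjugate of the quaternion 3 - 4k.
3 + 4k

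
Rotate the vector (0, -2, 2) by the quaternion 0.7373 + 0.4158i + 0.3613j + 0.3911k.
(2.269, -1.358, -1.005)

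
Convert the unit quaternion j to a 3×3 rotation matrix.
[[-1, 0, 0], [0, 1, 0], [0, 0, -1]]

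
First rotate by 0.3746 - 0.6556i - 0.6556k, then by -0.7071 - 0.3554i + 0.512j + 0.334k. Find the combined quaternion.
-0.2789 - 0.0052i - 0.2602j + 0.9244k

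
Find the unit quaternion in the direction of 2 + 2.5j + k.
0.5963 + 0.7454j + 0.2981k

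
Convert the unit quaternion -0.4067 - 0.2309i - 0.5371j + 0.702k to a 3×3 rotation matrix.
[[-0.5626, 0.819, 0.1127], [-0.323, -0.0922, -0.9419], [-0.7611, -0.5663, 0.3164]]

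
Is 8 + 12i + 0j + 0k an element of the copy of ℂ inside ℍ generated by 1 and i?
Yes. The quaternion 8 + 12i has j- and k-coefficients y = z = 0, so it lies in the complex subalgebra spanned by 1 and i.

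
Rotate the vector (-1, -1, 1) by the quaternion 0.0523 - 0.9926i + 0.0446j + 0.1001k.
(-1.071, 1.181, -0.676)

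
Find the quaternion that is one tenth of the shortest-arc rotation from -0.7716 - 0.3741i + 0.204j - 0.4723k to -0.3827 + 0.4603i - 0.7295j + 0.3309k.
-0.6906 - 0.4257i + 0.2994j - 0.5022k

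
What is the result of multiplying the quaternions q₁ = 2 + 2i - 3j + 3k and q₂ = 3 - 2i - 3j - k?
4 + 14i - 19j - 5k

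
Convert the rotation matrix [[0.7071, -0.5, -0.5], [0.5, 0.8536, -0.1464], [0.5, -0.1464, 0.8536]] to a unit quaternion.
0.9239 - 0.2706j + 0.2706k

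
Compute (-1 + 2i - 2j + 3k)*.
-1 - 2i + 2j - 3k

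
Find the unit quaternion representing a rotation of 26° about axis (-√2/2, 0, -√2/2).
0.9744 - 0.1591i - 0.1591k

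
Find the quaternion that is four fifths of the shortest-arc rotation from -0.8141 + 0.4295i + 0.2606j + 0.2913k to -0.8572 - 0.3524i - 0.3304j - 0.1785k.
-0.9505 - 0.1999i - 0.2229j - 0.0828k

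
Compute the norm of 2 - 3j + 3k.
√22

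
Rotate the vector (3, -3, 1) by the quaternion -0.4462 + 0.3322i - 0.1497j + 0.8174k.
(-2.357, -0.764, 3.586)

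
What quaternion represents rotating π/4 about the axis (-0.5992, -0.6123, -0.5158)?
0.9239 - 0.2293i - 0.2343j - 0.1974k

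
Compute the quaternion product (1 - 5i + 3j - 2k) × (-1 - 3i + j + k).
-17 + 7i + 9j + 7k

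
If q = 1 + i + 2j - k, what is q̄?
1 - i - 2j + k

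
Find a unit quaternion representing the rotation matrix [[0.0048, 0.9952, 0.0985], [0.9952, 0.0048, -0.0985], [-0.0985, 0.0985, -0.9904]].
0.0698 + 0.7054i + 0.7054j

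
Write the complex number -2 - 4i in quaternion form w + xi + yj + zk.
-2 - 4i + 0j + 0k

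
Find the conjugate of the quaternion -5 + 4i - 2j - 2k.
-5 - 4i + 2j + 2k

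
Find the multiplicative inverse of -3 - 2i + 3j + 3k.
-0.0968 + 0.0645i - 0.0968j - 0.0968k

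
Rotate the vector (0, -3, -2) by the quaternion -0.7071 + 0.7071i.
(0, -2, 3)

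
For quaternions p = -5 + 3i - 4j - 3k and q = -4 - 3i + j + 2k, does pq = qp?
No: pq = 39 - 2i + 14j - 7k ≠ 39 + 8i + 8j + 11k = qp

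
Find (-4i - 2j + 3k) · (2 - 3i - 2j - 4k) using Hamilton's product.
-4 + 6i - 29j + 8k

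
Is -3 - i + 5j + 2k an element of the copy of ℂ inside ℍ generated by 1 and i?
No. The quaternion -3 - i + 5j + 2k has j-coefficient y = 5 and k-coefficient z = 2, not both zero, so it does not lie in the complex subalgebra spanned by 1 and i.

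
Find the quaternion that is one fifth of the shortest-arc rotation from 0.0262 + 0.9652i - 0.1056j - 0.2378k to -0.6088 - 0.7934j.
-0.1562 + 0.9025i - 0.3342j - 0.2224k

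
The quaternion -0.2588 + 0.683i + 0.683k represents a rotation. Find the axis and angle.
axis = (√2/2, 0, √2/2), θ = 7π/6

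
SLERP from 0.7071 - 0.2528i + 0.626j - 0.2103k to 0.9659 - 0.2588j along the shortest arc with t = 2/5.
0.9272 - 0.1706i + 0.3017j - 0.1419k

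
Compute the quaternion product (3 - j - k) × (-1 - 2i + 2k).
-1 - 8i + 3j + 5k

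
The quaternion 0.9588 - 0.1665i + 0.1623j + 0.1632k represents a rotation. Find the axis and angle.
axis = (-0.5861, 0.5713, 0.5745), θ = 33°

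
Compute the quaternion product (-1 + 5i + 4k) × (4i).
-20 - 4i + 16j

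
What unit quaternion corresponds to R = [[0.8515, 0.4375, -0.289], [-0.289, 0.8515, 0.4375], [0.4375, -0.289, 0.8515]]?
0.9427 - 0.1927i - 0.1927j - 0.1927k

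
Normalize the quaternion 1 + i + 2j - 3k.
0.2582 + 0.2582i + 0.5164j - 0.7746k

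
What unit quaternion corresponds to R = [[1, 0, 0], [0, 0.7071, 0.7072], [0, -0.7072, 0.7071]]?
0.9239 - 0.3827i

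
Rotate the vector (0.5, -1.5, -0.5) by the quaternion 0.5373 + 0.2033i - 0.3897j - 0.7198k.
(-0.737, -0.459, -1.413)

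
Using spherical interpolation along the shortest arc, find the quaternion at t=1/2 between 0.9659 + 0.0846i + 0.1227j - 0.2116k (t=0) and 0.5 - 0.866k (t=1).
0.803 + 0.0463i + 0.0672j - 0.5903k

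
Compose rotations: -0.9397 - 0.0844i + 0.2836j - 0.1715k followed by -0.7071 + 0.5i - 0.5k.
0.6209 - 0.2684i - 0.0726j + 0.7329k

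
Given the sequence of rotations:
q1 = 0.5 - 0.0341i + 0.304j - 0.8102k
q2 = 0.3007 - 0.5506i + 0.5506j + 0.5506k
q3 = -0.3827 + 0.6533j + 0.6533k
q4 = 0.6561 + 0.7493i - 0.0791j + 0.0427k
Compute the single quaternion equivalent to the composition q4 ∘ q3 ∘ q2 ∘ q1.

q2 · q1 = 0.4103 - 0.899i - 0.0982j - 0.1169k
q3 · q2 · q1 = -0.0165 + 0.3318i - 0.2817j + 0.9001k
q4 · q3 · q2 · q1 = -0.3202 + 0.1462i - 0.8438j + 0.405k
-0.3202 + 0.1462i - 0.8438j + 0.405k


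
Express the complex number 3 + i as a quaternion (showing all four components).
3 + i + 0j + 0k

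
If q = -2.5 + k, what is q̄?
-2.5 - k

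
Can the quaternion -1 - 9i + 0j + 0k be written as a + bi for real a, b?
Yes. The quaternion -1 - 9i has j- and k-coefficients y = z = 0, so it lies in the complex subalgebra spanned by 1 and i.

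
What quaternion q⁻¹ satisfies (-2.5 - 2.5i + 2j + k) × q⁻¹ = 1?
-0.1429 + 0.1429i - 0.1143j - 0.0571k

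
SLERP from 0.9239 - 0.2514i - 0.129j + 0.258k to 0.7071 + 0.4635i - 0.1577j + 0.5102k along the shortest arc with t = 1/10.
0.9288 - 0.1794i - 0.1363j + 0.2943k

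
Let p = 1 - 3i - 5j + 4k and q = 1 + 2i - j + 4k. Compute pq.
-14 - 17i + 14j + 21k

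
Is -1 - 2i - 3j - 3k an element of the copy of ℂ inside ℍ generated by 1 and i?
No. The quaternion -1 - 2i - 3j - 3k has j-coefficient y = -3 and k-coefficient z = -3, not both zero, so it does not lie in the complex subalgebra spanned by 1 and i.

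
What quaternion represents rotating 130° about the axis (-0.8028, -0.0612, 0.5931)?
0.4226 - 0.7276i - 0.0555j + 0.5375k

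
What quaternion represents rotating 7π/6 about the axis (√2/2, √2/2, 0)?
-0.2588 + 0.683i + 0.683j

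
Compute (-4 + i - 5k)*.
-4 - i + 5k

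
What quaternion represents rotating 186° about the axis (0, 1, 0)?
-0.0523 + 0.9986j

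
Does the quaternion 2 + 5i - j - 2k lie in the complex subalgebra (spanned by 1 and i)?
No. The quaternion 2 + 5i - j - 2k has j-coefficient y = -1 and k-coefficient z = -2, not both zero, so it does not lie in the complex subalgebra spanned by 1 and i.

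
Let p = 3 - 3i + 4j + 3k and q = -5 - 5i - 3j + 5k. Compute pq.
-33 + 29i - 29j + 29k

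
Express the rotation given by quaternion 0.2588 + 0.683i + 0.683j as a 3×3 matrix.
[[0.067, 0.933, 0.3535], [0.933, 0.067, -0.3535], [-0.3535, 0.3535, -0.866]]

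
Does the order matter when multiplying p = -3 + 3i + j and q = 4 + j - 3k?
Yes: pq = -13 + 9i + 10j + 12k ≠ -13 + 15i - 8j + 6k = qp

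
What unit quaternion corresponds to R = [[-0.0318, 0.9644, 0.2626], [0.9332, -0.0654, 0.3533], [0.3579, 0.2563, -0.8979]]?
-0.0349 + 0.6949i + 0.6827j + 0.2232k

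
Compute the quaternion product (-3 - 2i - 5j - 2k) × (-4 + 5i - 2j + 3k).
18 - 26i + 22j + 28k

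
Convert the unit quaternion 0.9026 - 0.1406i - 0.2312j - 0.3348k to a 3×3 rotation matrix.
[[0.6689, 0.6694, -0.3232], [-0.5394, 0.7363, 0.4086], [0.5115, -0.099, 0.8536]]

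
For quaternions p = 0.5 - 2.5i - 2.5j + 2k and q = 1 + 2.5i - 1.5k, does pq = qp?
No: pq = 9.75 + 2.5i - 1.25j + 7.5k ≠ 9.75 - 5i - 3.75j - 5k = qp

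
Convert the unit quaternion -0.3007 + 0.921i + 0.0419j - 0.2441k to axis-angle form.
axis = (0.9657, 0.0439, -0.2559), θ = 215°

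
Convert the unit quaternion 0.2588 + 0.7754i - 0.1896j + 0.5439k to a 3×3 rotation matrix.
[[0.3364, -0.5756, 0.7453], [-0.0125, -0.7941, -0.6076], [0.9416, 0.1951, -0.2744]]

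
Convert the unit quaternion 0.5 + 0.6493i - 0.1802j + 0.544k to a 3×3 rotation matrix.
[[0.3432, -0.778, 0.5262], [0.31, -0.4351, -0.8454], [0.8866, 0.4532, 0.0919]]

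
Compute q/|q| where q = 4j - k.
0.9701j - 0.2425k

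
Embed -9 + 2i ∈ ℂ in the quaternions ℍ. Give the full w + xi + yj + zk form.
-9 + 2i + 0j + 0k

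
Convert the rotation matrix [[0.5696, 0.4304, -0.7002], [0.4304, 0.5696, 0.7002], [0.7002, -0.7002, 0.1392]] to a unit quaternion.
0.7547 - 0.4639i - 0.4639j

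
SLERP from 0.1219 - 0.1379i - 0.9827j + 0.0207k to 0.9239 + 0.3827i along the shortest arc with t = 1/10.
0.2587 - 0.0774i - 0.9626j + 0.0203k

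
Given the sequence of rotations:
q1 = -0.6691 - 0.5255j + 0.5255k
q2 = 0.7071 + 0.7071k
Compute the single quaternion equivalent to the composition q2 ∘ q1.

q2 · q1 = -0.8447 + 0.3716i - 0.3716j - 0.1015k
-0.8447 + 0.3716i - 0.3716j - 0.1015k


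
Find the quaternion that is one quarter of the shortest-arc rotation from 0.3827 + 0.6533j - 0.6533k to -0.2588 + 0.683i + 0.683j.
0.2401 + 0.2181i + 0.769j - 0.5509k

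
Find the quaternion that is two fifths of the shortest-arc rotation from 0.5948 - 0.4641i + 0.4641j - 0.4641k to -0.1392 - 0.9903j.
0.4633 - 0.3112i + 0.7692j - 0.3112k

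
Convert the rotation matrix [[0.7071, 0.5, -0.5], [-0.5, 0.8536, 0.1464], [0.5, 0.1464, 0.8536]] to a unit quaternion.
0.9239 - 0.2706j - 0.2706k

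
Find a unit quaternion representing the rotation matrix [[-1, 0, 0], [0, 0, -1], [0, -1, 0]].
-0.7071j + 0.7071k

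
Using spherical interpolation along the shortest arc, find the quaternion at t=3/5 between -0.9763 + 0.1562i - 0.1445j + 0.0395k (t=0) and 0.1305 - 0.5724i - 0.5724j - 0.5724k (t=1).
-0.6287 + 0.5194i + 0.3563j + 0.4561k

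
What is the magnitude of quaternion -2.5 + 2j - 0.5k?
3.24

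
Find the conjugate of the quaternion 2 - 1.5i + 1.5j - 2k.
2 + 1.5i - 1.5j + 2k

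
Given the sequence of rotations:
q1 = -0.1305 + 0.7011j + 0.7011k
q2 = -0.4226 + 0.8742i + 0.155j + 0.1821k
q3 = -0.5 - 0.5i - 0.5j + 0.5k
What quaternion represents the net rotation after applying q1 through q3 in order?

q2 · q1 = -0.1812 - 0.1331i - 0.9294j + 0.2929k
q3 · q2 · q1 = -0.5871 + 0.4754i + 0.6352j + 0.1611k
-0.5871 + 0.4754i + 0.6352j + 0.1611k


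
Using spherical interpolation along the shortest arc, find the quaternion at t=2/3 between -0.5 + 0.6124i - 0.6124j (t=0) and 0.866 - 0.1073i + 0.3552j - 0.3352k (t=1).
-0.7936 + 0.2992i - 0.4741j + 0.2366k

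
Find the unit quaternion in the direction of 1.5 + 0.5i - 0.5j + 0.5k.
0.866 + 0.2887i - 0.2887j + 0.2887k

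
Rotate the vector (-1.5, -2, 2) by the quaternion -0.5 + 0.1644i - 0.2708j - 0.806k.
(2.471, 0.833, 1.858)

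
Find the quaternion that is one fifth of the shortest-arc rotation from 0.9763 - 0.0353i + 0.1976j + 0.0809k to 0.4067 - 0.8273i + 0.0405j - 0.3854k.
0.9536 - 0.2379i + 0.1825j - 0.0259k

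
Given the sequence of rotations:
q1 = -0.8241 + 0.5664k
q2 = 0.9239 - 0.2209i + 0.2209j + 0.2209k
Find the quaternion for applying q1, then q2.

q2 · q1 = -0.8865 + 0.3072i - 0.0569j + 0.3413k
-0.8865 + 0.3072i - 0.0569j + 0.3413k


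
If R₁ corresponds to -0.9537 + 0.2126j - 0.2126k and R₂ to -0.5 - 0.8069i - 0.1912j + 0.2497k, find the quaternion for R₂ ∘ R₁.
0.5706 + 0.7571i - 0.0955j - 0.3034k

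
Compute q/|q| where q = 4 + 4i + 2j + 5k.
0.5121 + 0.5121i + 0.2561j + 0.6402k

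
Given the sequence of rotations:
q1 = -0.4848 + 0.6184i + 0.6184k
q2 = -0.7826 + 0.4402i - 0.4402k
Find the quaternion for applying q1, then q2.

q2 · q1 = 0.3794 - 0.6974i - 0.5444j - 0.2706k
0.3794 - 0.6974i - 0.5444j - 0.2706k


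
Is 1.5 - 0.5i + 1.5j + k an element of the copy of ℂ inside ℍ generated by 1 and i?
No. The quaternion 1.5 - 0.5i + 1.5j + k has j-coefficient y = 1.5 and k-coefficient z = 1, not both zero, so it does not lie in the complex subalgebra spanned by 1 and i.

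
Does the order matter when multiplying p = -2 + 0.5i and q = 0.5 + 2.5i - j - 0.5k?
Yes: pq = -2.25 - 4.75i + 2.25j + 0.5k ≠ -2.25 - 4.75i + 1.75j + 1.5k = qp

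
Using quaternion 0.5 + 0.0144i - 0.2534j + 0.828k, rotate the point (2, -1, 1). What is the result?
(-0.393, 1.579, 1.831)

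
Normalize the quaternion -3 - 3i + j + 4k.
-0.5071 - 0.5071i + 0.169j + 0.6761k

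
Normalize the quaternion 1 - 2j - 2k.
0.3333 - 0.6667j - 0.6667k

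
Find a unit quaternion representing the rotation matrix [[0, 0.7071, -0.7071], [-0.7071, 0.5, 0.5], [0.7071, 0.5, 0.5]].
0.7071 - 0.5j - 0.5k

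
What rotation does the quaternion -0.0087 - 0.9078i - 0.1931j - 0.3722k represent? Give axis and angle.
axis = (-0.9078, -0.1931, -0.3722), θ = 181°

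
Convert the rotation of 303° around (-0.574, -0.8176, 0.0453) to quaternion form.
-0.8788 - 0.2739i - 0.3901j + 0.0216k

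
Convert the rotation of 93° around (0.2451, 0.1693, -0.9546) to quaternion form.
0.6884 + 0.1778i + 0.1228j - 0.6924k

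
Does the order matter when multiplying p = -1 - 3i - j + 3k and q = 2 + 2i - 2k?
Yes: pq = 10 - 6i - 2j + 10k ≠ 10 - 10i - 2j + 6k = qp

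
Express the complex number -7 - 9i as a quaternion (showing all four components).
-7 - 9i + 0j + 0k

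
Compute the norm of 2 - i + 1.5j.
2.693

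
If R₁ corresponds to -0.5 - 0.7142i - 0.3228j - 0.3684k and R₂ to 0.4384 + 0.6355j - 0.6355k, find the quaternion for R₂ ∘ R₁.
-0.2482 - 0.7524i - 0.0054j + 0.6101k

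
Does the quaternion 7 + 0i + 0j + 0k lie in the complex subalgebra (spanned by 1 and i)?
Yes. The quaternion 7 has j- and k-coefficients y = z = 0, so it lies in the complex subalgebra spanned by 1 and i.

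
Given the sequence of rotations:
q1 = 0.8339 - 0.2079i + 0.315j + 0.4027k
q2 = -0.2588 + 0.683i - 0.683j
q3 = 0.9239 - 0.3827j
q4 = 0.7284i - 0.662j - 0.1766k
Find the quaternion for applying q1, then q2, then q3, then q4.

q2 · q1 = 0.1413 + 0.3483i - 0.9261j - 0.0311k
q3 · q2 · q1 = -0.2239 + 0.3337i - 0.9097j + 0.1046k
q4 · q3 · q2 · q1 = -0.8268 - 0.393i + 0.0131j - 0.4022k
-0.8268 - 0.393i + 0.0131j - 0.4022k
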